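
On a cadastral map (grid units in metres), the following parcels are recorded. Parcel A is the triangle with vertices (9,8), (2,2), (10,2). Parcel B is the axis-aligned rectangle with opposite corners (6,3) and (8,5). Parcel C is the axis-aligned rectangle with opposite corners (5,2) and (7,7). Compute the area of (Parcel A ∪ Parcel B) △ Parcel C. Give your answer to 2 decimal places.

|Parcel A ∪ Parcel B| = 24.
|(Parcel A ∪ Parcel B) ∩ Parcel C| = 6.8571.
|(Parcel A ∪ Parcel B) △ Parcel C| = 24 + 10 − 13.7143 = 20.29.

20.29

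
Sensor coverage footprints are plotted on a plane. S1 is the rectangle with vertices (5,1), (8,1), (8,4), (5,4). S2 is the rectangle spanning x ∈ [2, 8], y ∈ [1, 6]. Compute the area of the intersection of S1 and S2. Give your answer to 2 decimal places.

9.00

|S1∩S2|: x∈[5,8], y∈[1,4] → 3·3 = 9.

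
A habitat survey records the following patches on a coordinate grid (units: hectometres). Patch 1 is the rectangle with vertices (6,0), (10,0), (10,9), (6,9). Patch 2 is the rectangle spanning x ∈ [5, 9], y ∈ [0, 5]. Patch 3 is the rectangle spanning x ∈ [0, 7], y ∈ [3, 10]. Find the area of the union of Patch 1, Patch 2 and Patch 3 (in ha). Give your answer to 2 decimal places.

By inclusion–exclusion:
Individual areas: |Patch 1| = 36, |Patch 2| = 20, |Patch 3| = 49.
|Patch 1∩Patch 2|: x∈[6,9], y∈[0,5] → 3·5 = 15.
|Patch 1∩Patch 3|: x∈[6,7], y∈[3,9] → 1·6 = 6.
|Patch 2∩Patch 3|: x∈[5,7], y∈[3,5] → 2·2 = 4.
|Patch 1∩Patch 2∩Patch 3| = 2.
|Patch 1 ∪ Patch 2 ∪ Patch 3| = 105 − 25 + 2 = 82.00.

82.00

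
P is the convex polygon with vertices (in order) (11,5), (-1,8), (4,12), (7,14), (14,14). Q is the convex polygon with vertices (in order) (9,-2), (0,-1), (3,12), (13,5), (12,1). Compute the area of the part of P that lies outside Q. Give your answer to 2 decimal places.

52.21

|P| = 80.5, |P∩Q| = 28.2882.
|P ∖ Q| = |P| − |P∩Q| = 80.5 − 28.2882 = 52.21.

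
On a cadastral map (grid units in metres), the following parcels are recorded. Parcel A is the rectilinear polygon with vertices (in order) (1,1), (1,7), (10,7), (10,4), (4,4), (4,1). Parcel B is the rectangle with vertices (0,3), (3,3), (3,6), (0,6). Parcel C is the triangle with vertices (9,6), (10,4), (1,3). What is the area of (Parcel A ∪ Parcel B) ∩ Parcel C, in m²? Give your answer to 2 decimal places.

The region (Parcel A ∪ Parcel B) ∩ Parcel C is the polygon with vertices (4,4), (4,3.333), (1,3), (9,6), (10,4).
By the shoelace formula its area is 7.50.

7.50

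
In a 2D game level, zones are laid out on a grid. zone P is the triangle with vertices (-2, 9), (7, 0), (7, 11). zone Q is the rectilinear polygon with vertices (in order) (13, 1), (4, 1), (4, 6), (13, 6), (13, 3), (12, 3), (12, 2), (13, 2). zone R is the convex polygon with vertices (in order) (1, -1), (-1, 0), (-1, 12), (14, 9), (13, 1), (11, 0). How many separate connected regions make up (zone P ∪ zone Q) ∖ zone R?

(zone P ∪ zone Q) ∖ zone R splits into 2 disjoint pieces (area 0.6111, area 0.4263).

2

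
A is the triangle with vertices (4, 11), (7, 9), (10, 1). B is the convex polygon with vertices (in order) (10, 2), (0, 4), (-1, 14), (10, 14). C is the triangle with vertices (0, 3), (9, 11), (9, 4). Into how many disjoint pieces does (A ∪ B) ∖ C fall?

(A ∪ B) ∖ C is a single connected region.

1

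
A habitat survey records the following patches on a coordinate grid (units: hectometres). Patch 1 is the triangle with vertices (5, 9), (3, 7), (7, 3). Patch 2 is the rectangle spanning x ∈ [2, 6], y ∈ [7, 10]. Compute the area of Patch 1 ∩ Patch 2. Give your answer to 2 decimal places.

The intersection is the polygon with vertices (5,9), (5.667,7), (3,7).
By the shoelace formula its area is 2.67.

2.67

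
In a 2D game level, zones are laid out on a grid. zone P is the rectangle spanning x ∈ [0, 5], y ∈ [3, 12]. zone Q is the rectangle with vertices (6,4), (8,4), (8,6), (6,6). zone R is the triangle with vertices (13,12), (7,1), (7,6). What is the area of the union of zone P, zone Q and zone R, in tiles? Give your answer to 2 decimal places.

62.00

By inclusion–exclusion:
Individual areas: |zone P| = 45, |zone Q| = 4, |zone R| = 15.
|zone P∩zone Q| = 0 (no overlap).
|zone P∩zone R| = 0.
|zone Q∩zone R| = 2.
|zone P∩zone Q∩zone R| = 0.
|zone P ∪ zone Q ∪ zone R| = 64 − 2 + 0 = 62.00.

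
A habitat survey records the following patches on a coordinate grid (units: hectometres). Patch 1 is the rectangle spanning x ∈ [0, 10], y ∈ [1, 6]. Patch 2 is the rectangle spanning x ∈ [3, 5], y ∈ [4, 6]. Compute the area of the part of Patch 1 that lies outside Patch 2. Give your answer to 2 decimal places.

|Patch 1∩Patch 2|: x∈[3,5], y∈[4,6] → 2·2 = 4.
|Patch 1| = 50.
|Patch 1 ∖ Patch 2| = |Patch 1| − |Patch 1∩Patch 2| = 50 − 4 = 46.00.

46.00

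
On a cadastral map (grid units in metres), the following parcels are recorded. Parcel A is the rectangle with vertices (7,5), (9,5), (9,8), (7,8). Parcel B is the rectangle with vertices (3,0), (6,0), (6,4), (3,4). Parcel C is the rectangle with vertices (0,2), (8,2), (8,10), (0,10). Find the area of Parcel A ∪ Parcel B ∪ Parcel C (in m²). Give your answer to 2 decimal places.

By inclusion–exclusion:
Individual areas: |Parcel A| = 6, |Parcel B| = 12, |Parcel C| = 64.
|Parcel A∩Parcel B| = 0 (no overlap).
|Parcel A∩Parcel C|: x∈[7,8], y∈[5,8] → 1·3 = 3.
|Parcel B∩Parcel C|: x∈[3,6], y∈[2,4] → 3·2 = 6.
|Parcel A∩Parcel B∩Parcel C| = 0.
|Parcel A ∪ Parcel B ∪ Parcel C| = 82 − 9 + 0 = 73.00.

73.00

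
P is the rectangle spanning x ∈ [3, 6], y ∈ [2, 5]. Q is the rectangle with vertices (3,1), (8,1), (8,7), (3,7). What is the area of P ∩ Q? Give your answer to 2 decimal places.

|P∩Q|: x∈[3,6], y∈[2,5] → 3·3 = 9.

9.00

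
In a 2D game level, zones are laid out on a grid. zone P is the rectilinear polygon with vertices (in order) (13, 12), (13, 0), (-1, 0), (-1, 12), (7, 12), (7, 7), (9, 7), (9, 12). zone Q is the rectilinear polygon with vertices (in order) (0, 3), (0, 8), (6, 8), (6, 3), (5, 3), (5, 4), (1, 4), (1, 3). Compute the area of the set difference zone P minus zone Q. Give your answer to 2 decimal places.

|zone P| = 158, |zone P∩zone Q| = 26.
|zone P ∖ zone Q| = |zone P| − |zone P∩zone Q| = 158 − 26 = 132.00.

132.00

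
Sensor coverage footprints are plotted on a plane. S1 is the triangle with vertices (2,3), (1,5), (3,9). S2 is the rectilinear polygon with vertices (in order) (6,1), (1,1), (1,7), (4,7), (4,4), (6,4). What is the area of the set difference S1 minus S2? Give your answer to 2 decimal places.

0.67

|S1| = 4, |S1∩S2| = 3.3333.
|S1 ∖ S2| = |S1| − |S1∩S2| = 4 − 3.3333 = 0.67.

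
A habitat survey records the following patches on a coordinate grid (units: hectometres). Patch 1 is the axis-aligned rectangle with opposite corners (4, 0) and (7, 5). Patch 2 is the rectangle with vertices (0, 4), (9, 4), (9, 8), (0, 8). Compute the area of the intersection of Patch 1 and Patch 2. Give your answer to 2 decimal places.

3.00

|Patch 1∩Patch 2|: x∈[4,7], y∈[4,5] → 3·1 = 3.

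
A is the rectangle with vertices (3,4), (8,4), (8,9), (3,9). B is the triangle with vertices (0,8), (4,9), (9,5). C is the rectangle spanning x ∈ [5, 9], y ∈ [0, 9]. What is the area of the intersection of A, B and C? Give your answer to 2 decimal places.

3.50

The intersection is the polygon with vertices (5,6.333), (5,8.2), (8,5.8), (8,5.333).
By the shoelace formula its area is 3.50.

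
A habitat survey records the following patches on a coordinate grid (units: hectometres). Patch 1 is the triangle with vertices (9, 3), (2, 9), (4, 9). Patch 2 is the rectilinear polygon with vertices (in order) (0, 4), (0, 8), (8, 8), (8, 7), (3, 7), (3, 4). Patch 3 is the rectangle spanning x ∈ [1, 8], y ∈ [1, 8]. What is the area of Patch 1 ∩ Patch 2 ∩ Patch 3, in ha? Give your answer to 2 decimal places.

1.50

The intersection is the polygon with vertices (4.833,8), (5.667,7), (4.333,7), (3.167,8).
By the shoelace formula its area is 1.50.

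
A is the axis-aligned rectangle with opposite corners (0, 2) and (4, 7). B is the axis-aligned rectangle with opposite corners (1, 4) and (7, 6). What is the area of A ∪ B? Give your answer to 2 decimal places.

26.00

By inclusion–exclusion:
Individual areas: |A| = 20, |B| = 12.
|A∩B|: x∈[1,4], y∈[4,6] → 3·2 = 6.
|A ∪ B| = 32 − 6 = 26.00.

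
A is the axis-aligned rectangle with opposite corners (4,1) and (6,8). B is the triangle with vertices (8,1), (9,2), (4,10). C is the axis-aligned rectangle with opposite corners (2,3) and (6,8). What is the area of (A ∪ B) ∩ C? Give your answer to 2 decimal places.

The region (A ∪ B) ∩ C is the polygon with vertices (4,8), (4.889,8), (5.25,8), (6,8), (6,6.8), (6,5.5), (6,3), (4,3).
By the shoelace formula its area is 10.00.

10.00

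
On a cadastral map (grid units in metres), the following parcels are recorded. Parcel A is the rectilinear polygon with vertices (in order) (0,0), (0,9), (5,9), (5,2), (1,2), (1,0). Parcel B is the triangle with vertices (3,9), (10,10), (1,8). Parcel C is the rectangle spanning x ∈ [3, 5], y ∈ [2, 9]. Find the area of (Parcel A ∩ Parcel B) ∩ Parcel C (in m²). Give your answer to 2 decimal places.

The region (Parcel A ∩ Parcel B) ∩ Parcel C is the polygon with vertices (5,8.889), (3,8.444), (3,9), (5,9).
By the shoelace formula its area is 0.67.

0.67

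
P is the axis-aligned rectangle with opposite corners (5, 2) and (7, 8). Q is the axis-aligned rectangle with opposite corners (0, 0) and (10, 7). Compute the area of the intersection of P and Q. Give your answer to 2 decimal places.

|P∩Q|: x∈[5,7], y∈[2,7] → 2·5 = 10.

10.00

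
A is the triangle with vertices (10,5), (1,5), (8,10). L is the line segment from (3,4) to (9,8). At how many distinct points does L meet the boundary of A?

The segment meets the boundary at (4.5,5), (8.842,7.895).

2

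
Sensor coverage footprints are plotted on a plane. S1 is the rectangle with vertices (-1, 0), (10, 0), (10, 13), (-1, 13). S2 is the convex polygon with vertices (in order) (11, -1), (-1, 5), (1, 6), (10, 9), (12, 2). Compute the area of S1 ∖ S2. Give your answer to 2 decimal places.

|S1| = 143, |S1∩S2| = 53.5.
|S1 ∖ S2| = |S1| − |S1∩S2| = 143 − 53.5 = 89.50.

89.50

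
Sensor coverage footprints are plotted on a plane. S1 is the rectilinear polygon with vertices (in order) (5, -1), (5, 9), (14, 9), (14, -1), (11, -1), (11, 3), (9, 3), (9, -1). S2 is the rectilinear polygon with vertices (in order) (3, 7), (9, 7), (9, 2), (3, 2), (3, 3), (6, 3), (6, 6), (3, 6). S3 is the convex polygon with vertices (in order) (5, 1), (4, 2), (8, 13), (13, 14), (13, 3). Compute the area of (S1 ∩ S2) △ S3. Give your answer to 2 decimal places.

|S1 ∩ S2| = 17.
|(S1 ∩ S2) ∩ S3| = 16.3636.
|(S1 ∩ S2) △ S3| = 17 + 80 − 32.7273 = 64.27.

64.27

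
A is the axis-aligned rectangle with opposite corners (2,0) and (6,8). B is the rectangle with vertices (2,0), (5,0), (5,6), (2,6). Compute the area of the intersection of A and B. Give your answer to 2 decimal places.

|A∩B|: x∈[2,5], y∈[0,6] → 3·6 = 18.

18.00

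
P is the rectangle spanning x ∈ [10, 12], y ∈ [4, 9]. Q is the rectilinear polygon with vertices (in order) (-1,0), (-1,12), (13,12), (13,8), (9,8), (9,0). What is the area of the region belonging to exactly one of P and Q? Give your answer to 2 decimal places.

142.00

|P| = 10, |Q| = 136, |P∩Q| = 2.
|P △ Q| = |P| + |Q| − 2·|P∩Q| = 10 + 136 − 4 = 142.00.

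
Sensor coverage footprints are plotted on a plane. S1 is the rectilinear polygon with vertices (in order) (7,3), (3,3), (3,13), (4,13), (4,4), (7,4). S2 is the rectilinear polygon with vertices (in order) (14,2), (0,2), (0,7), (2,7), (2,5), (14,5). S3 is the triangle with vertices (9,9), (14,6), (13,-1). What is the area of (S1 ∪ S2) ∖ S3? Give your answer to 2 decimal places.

|S1 ∪ S2| = 54.
|(S1 ∪ S2) ∩ S3| = 7.3286.
|(S1 ∪ S2) ∖ S3| = 54 − 7.3286 = 46.67.

46.67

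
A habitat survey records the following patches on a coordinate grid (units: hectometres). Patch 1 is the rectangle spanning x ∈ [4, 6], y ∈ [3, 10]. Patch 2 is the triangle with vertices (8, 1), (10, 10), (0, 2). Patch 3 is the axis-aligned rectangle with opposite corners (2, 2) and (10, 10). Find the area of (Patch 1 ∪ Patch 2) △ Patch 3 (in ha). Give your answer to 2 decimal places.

30.42

|Patch 1 ∪ Patch 2| = 45.
|(Patch 1 ∪ Patch 2) ∩ Patch 3| = 39.2889.
|(Patch 1 ∪ Patch 2) △ Patch 3| = 45 + 64 − 78.5778 = 30.42.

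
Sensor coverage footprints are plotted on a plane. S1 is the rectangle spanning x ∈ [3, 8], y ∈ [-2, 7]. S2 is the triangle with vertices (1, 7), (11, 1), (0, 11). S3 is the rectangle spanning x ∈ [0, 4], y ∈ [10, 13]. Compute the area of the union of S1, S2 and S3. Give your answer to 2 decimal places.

By inclusion–exclusion:
Individual areas: |S1| = 45, |S2| = 17, |S3| = 12.
|S1∩S2| = 7.6091.
|S1∩S3| = 0 (no overlap).
|S2∩S3| = 0.425.
|S1∩S2∩S3| = 0.
|S1 ∪ S2 ∪ S3| = 74 − 8.0341 + 0 = 65.97.

65.97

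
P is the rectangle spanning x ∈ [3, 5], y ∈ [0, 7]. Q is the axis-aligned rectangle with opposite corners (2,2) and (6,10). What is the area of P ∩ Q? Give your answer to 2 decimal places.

10.00

|P∩Q|: x∈[3,5], y∈[2,7] → 2·5 = 10.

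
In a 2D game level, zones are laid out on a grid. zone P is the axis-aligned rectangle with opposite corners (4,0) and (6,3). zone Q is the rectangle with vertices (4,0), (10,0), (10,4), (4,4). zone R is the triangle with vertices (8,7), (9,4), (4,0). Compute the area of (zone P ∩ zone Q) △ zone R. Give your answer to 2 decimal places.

|zone P ∩ zone Q| = 6.
|(zone P ∩ zone Q) ∩ zone R| = 1.8286.
|(zone P ∩ zone Q) △ zone R| = 6 + 9.5 − 3.6571 = 11.84.

11.84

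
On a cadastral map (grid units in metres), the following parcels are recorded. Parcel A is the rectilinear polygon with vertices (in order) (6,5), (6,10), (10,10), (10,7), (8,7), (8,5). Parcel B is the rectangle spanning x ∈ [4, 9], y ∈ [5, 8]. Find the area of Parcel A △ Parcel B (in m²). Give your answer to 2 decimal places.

17.00

|Parcel A| = 16, |Parcel B| = 15, |Parcel A∩Parcel B| = 7.
|Parcel A △ Parcel B| = |Parcel A| + |Parcel B| − 2·|Parcel A∩Parcel B| = 16 + 15 − 14 = 17.00.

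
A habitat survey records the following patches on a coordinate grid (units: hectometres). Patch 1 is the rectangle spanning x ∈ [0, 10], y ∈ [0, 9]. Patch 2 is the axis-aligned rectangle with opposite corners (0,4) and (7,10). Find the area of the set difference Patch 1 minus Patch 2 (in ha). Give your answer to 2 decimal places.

55.00

|Patch 1∩Patch 2|: x∈[0,7], y∈[4,9] → 7·5 = 35.
|Patch 1| = 90.
|Patch 1 ∖ Patch 2| = |Patch 1| − |Patch 1∩Patch 2| = 90 − 35 = 55.00.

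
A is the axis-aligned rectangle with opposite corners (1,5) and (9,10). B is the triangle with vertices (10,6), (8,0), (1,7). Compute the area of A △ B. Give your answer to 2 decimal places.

47.11

|A| = 40, |B| = 28, |A∩B| = 10.4444.
|A △ B| = |A| + |B| − 2·|A∩B| = 40 + 28 − 20.8889 = 47.11.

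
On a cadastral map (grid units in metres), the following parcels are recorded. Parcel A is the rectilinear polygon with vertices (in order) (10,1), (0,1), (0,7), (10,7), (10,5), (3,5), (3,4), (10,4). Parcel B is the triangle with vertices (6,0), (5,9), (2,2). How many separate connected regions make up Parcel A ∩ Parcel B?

Parcel A ∩ Parcel B splits into 2 disjoint pieces (area 9.3333, area 3.2381).

2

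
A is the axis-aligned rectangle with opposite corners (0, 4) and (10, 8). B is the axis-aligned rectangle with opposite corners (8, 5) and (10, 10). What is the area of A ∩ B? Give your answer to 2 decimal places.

6.00

|A∩B|: x∈[8,10], y∈[5,8] → 2·3 = 6.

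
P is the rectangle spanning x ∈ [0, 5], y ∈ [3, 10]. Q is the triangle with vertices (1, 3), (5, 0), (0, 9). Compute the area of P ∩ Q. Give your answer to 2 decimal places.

7.00

The intersection is the polygon with vertices (1,3), (0,9), (3.333,3).
By the shoelace formula its area is 7.00.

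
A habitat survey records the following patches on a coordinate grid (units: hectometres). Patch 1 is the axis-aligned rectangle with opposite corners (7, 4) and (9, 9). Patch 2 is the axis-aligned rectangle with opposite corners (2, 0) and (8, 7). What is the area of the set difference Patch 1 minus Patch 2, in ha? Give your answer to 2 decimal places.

7.00

|Patch 1∩Patch 2|: x∈[7,8], y∈[4,7] → 1·3 = 3.
|Patch 1| = 10.
|Patch 1 ∖ Patch 2| = |Patch 1| − |Patch 1∩Patch 2| = 10 − 3 = 7.00.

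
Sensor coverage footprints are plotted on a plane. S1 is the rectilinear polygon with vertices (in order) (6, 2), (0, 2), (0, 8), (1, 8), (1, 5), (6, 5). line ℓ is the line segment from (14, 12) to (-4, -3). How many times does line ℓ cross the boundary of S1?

The segment meets the boundary at (2,2), (5.6,5).

2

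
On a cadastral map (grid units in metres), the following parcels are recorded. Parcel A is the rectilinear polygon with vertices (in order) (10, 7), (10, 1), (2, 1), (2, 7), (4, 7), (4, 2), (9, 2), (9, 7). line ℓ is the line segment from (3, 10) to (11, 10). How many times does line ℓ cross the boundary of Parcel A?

0

The segment lies entirely outside Parcel A and never meets its boundary.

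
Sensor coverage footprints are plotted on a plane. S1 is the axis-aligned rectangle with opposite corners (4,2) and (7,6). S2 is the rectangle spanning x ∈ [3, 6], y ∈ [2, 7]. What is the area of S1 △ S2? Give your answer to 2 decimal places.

11.00

|S1∩S2|: x∈[4,6], y∈[2,6] → 2·4 = 8.
|S1 △ S2| = |S1| + |S2| − 2·|S1∩S2| = 12 + 15 − 16 = 11.00.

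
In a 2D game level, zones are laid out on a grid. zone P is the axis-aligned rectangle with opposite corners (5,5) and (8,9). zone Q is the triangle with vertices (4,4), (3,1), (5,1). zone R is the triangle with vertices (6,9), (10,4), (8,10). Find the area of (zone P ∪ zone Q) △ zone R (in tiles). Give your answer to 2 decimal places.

|zone P ∪ zone Q| = 15.
|(zone P ∪ zone Q) ∩ zone R| = 2.5.
|(zone P ∪ zone Q) △ zone R| = 15 + 7 − 5 = 17.00.

17.00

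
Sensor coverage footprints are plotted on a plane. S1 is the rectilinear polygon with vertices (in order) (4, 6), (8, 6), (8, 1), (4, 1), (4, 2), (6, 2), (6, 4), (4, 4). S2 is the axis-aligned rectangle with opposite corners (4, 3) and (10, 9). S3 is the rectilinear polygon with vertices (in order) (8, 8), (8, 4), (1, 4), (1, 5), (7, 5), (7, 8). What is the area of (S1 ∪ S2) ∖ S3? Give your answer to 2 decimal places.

|S1 ∪ S2| = 42.
|(S1 ∪ S2) ∩ S3| = 7.
|(S1 ∪ S2) ∖ S3| = 42 − 7 = 35.00.

35.00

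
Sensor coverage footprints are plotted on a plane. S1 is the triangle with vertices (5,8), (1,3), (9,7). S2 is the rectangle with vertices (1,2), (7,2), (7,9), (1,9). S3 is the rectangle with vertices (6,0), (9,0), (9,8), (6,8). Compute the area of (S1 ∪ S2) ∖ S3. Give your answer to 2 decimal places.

36.00

|S1 ∪ S2| = 43.5.
|(S1 ∪ S2) ∩ S3| = 7.5.
|(S1 ∪ S2) ∖ S3| = 43.5 − 7.5 = 36.00.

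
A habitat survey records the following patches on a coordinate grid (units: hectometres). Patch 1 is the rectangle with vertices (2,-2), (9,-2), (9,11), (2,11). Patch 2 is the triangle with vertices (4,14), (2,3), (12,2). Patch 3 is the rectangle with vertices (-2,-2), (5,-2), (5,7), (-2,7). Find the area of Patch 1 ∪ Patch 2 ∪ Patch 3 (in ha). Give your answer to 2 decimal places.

By inclusion–exclusion:
Individual areas: |Patch 1| = 91, |Patch 2| = 56, |Patch 3| = 63.
|Patch 1∩Patch 2| = 45.8818.
|Patch 1∩Patch 3|: x∈[2,5], y∈[-2,7] → 3·9 = 27.
|Patch 2∩Patch 3| = 10.9955.
|Patch 1∩Patch 2∩Patch 3| = 10.9955.
|Patch 1 ∪ Patch 2 ∪ Patch 3| = 210 − 83.8773 + 10.9955 = 137.12.

137.12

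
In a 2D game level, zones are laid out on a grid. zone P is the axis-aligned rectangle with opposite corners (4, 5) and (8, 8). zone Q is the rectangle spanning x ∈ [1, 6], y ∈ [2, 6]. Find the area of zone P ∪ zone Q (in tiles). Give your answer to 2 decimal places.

30.00

By inclusion–exclusion:
Individual areas: |zone P| = 12, |zone Q| = 20.
|zone P∩zone Q|: x∈[4,6], y∈[5,6] → 2·1 = 2.
|zone P ∪ zone Q| = 32 − 2 = 30.00.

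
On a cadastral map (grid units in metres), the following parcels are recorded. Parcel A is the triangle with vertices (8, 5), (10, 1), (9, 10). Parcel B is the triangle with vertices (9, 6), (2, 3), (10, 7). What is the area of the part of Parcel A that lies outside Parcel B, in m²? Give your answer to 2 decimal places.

|Parcel A| = 7, |Parcel A∩Parcel B| = 0.5442.
|Parcel A ∖ Parcel B| = |Parcel A| − |Parcel A∩Parcel B| = 7 − 0.5442 = 6.46.

6.46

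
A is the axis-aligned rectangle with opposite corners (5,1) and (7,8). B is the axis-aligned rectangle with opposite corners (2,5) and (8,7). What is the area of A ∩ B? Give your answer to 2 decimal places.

4.00

|A∩B|: x∈[5,7], y∈[5,7] → 2·2 = 4.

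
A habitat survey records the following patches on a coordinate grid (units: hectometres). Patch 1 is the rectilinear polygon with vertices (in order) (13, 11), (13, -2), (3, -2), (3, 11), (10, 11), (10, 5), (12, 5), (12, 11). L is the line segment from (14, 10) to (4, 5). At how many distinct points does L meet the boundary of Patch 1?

3

The segment meets the boundary at (12,9), (10,8), (13,9.5).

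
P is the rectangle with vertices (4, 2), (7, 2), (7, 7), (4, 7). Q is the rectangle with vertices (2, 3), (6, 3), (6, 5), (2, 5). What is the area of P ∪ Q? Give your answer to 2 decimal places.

19.00

By inclusion–exclusion:
Individual areas: |P| = 15, |Q| = 8.
|P∩Q|: x∈[4,6], y∈[3,5] → 2·2 = 4.
|P ∪ Q| = 23 − 4 = 19.00.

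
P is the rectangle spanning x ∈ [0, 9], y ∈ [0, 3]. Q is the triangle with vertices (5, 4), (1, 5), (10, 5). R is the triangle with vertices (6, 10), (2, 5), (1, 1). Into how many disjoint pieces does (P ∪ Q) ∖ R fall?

(P ∪ Q) ∖ R splits into 3 disjoint pieces (area 26.3889, area 3.958, area 0.1176).

3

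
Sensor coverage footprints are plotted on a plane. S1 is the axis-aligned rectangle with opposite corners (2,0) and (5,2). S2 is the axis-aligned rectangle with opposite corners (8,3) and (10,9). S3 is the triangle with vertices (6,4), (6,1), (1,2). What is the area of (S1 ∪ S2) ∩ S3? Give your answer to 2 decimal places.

The region (S1 ∪ S2) ∩ S3 is the polygon with vertices (2,2), (5,2), (5,1.2), (2,1.8).
By the shoelace formula its area is 1.50.

1.50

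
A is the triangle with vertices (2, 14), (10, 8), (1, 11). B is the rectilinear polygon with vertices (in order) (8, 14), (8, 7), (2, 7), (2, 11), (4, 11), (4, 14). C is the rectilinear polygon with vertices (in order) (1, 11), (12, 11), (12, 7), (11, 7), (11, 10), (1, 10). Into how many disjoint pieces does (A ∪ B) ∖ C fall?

2

(A ∪ B) ∖ C splits into 2 disjoint pieces (area 18, area 18.8333).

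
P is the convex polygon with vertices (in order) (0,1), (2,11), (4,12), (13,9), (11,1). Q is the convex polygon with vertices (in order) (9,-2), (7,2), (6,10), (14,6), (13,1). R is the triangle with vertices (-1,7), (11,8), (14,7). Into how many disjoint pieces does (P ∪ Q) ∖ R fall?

(P ∪ Q) ∖ R splits into 2 disjoint pieces (area 34.6512, area 85.2056).

2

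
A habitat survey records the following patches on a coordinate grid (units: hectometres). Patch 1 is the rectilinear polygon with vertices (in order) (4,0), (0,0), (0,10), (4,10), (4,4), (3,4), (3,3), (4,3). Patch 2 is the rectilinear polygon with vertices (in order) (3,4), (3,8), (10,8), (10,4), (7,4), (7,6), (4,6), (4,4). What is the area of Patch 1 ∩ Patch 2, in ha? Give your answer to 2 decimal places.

The intersection is the polygon with vertices (4,6), (4,4), (3,4), (3,8), (4,8).
By the shoelace formula its area is 4.00.

4.00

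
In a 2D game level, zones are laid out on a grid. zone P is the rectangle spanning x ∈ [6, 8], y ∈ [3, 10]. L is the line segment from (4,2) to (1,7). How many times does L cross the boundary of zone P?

0

The segment lies entirely outside zone P and never meets its boundary.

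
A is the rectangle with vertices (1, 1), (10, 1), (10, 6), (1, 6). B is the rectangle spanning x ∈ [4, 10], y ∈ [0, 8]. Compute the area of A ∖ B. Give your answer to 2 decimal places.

|A∩B|: x∈[4,10], y∈[1,6] → 6·5 = 30.
|A| = 45.
|A ∖ B| = |A| − |A∩B| = 45 − 30 = 15.00.

15.00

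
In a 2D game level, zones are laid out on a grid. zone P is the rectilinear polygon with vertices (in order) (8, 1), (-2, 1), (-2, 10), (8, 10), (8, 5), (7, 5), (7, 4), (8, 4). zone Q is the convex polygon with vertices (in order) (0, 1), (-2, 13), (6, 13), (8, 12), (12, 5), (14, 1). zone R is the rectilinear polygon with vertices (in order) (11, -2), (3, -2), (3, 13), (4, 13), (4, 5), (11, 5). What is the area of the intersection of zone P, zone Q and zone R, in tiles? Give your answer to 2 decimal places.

24.00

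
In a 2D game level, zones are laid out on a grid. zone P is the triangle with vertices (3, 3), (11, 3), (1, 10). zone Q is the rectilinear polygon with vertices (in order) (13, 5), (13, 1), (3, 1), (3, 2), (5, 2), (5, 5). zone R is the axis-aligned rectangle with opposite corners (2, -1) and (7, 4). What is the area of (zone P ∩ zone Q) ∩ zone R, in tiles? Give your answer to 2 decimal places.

The region (zone P ∩ zone Q) ∩ zone R is the polygon with vertices (5,3), (5,4), (7,4), (7,3).
By the shoelace formula its area is 2.00.

2.00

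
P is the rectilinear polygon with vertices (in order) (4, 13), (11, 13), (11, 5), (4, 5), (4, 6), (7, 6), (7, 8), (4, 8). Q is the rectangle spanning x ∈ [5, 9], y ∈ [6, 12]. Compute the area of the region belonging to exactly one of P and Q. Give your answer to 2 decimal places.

|P| = 50, |Q| = 24, |P∩Q| = 20.
|P △ Q| = |P| + |Q| − 2·|P∩Q| = 50 + 24 − 40 = 34.00.

34.00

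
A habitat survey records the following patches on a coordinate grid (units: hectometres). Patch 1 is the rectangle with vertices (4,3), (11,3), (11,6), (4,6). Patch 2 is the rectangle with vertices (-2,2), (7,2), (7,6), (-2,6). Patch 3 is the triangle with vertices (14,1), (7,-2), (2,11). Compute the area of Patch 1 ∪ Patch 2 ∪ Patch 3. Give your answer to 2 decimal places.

By inclusion–exclusion:
Individual areas: |Patch 1| = 21, |Patch 2| = 36, |Patch 3| = 53.
|Patch 1∩Patch 2|: x∈[4,7], y∈[3,6] → 3·3 = 9.
|Patch 1∩Patch 3| = 15.7423.
|Patch 2∩Patch 3| = 9.2308.
|Patch 1∩Patch 2∩Patch 3| = 7.4923.
|Patch 1 ∪ Patch 2 ∪ Patch 3| = 110 − 33.9731 + 7.4923 = 83.52.

83.52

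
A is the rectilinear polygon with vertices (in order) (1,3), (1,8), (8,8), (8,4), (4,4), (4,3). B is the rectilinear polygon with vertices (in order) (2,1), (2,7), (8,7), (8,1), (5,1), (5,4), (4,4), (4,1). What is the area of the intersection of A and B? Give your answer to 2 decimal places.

20.00

The intersection is the polygon with vertices (8,4), (5,4), (4,4), (4,3), (2,3), (2,7), (8,7).
By the shoelace formula its area is 20.00.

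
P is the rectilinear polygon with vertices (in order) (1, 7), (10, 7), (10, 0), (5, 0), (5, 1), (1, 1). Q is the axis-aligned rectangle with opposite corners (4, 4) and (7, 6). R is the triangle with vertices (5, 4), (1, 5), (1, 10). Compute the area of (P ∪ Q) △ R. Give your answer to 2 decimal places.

|P ∪ Q| = 59.
|(P ∪ Q) ∩ R| = 7.
|(P ∪ Q) △ R| = 59 + 10 − 14 = 55.00.

55.00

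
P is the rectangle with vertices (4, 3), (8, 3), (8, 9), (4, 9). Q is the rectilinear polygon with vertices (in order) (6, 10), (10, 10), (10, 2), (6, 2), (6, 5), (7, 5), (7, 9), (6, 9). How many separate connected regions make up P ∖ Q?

1

P ∖ Q is a single connected region.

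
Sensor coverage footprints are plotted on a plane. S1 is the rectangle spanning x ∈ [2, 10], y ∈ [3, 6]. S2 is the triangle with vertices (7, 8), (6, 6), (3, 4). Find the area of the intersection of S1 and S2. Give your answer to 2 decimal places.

1.00

The intersection is the polygon with vertices (6,6), (3,4), (5,6).
By the shoelace formula its area is 1.00.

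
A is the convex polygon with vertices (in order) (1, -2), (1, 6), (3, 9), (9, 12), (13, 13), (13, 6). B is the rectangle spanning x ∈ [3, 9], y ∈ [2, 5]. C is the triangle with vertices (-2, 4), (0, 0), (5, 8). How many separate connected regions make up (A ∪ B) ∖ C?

(A ∪ B) ∖ C is a single connected region.

1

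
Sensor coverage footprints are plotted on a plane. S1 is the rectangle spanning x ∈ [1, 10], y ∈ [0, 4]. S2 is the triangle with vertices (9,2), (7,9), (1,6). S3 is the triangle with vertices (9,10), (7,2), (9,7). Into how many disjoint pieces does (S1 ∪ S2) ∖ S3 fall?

(S1 ∪ S2) ∖ S3 is a single connected region.

1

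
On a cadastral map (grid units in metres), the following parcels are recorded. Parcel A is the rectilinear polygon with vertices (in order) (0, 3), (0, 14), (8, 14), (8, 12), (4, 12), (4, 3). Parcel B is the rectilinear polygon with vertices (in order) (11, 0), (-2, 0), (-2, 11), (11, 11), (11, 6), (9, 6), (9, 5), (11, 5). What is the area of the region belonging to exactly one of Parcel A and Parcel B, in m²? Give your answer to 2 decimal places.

|Parcel A| = 52, |Parcel B| = 141, |Parcel A∩Parcel B| = 32.
|Parcel A △ Parcel B| = |Parcel A| + |Parcel B| − 2·|Parcel A∩Parcel B| = 52 + 141 − 64 = 129.00.

129.00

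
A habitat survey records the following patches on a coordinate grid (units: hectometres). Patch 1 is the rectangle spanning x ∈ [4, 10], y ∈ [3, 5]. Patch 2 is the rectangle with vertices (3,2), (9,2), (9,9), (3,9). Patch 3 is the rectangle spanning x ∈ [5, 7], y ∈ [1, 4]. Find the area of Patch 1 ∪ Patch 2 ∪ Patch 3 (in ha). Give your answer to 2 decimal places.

By inclusion–exclusion:
Individual areas: |Patch 1| = 12, |Patch 2| = 42, |Patch 3| = 6.
|Patch 1∩Patch 2|: x∈[4,9], y∈[3,5] → 5·2 = 10.
|Patch 1∩Patch 3|: x∈[5,7], y∈[3,4] → 2·1 = 2.
|Patch 2∩Patch 3|: x∈[5,7], y∈[2,4] → 2·2 = 4.
|Patch 1∩Patch 2∩Patch 3| = 2.
|Patch 1 ∪ Patch 2 ∪ Patch 3| = 60 − 16 + 2 = 46.00.

46.00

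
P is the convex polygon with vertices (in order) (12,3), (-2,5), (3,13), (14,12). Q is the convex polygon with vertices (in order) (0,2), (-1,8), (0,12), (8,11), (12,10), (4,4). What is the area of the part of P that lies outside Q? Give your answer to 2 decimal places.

53.51

|P| = 111.5, |P∩Q| = 57.9888.
|P ∖ Q| = |P| − |P∩Q| = 111.5 − 57.9888 = 53.51.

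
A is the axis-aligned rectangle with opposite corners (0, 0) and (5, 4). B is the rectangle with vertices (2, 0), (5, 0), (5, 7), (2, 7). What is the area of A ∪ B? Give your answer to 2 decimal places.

By inclusion–exclusion:
Individual areas: |A| = 20, |B| = 21.
|A∩B|: x∈[2,5], y∈[0,4] → 3·4 = 12.
|A ∪ B| = 41 − 12 = 29.00.

29.00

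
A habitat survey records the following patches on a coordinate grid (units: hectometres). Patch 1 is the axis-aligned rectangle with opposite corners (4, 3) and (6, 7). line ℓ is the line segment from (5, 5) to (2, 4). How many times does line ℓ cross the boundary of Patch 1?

1

The segment meets the boundary at (4,4.667).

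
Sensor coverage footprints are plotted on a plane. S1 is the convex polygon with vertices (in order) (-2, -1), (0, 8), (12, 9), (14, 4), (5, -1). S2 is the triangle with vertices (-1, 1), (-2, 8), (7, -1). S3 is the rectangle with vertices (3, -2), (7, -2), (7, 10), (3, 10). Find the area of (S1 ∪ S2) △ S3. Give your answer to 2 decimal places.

93.86

|S1 ∪ S2| = 119.7114.
|(S1 ∪ S2) ∩ S3| = 36.925.
|(S1 ∪ S2) △ S3| = 119.7114 + 48 − 73.85 = 93.86.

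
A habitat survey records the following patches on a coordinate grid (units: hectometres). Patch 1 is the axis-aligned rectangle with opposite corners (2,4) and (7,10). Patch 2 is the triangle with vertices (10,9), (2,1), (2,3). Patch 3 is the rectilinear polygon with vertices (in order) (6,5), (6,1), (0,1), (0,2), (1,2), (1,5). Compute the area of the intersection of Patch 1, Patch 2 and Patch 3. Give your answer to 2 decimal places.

1.50

The intersection is the polygon with vertices (5,4), (3.333,4), (4.667,5), (6,5).
By the shoelace formula its area is 1.50.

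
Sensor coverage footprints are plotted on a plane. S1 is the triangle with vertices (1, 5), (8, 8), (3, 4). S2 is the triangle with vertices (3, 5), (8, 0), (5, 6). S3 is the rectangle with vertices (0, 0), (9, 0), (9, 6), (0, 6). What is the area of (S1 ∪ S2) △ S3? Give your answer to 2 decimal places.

45.48

|S1 ∪ S2| = 12.8492.
|(S1 ∪ S2) ∩ S3| = 10.6825.
|(S1 ∪ S2) △ S3| = 12.8492 + 54 − 21.3651 = 45.48.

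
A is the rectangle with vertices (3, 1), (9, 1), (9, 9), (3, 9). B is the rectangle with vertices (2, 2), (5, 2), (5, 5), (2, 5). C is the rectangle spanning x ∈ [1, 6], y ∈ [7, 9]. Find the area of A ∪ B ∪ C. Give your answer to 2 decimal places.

55.00

By inclusion–exclusion:
Individual areas: |A| = 48, |B| = 9, |C| = 10.
|A∩B|: x∈[3,5], y∈[2,5] → 2·3 = 6.
|A∩C|: x∈[3,6], y∈[7,9] → 3·2 = 6.
|B∩C| = 0 (no overlap).
|A∩B∩C| = 0.
|A ∪ B ∪ C| = 67 − 12 + 0 = 55.00.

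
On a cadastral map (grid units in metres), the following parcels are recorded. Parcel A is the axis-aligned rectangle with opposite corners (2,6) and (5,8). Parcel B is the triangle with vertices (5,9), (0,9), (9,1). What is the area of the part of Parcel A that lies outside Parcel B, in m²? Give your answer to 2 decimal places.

0.84

|Parcel A| = 6, |Parcel A∩Parcel B| = 5.1597.
|Parcel A ∖ Parcel B| = |Parcel A| − |Parcel A∩Parcel B| = 6 − 5.1597 = 0.84.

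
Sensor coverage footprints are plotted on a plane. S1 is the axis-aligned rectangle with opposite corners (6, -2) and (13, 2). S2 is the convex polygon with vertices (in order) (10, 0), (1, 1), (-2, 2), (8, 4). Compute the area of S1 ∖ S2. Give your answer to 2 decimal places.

|S1| = 28, |S1∩S2| = 6.1111.
|S1 ∖ S2| = |S1| − |S1∩S2| = 28 − 6.1111 = 21.89.

21.89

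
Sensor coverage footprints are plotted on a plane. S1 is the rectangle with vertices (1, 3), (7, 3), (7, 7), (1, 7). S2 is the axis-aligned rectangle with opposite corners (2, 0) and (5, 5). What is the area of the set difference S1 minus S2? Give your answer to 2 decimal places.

|S1∩S2|: x∈[2,5], y∈[3,5] → 3·2 = 6.
|S1| = 24.
|S1 ∖ S2| = |S1| − |S1∩S2| = 24 − 6 = 18.00.

18.00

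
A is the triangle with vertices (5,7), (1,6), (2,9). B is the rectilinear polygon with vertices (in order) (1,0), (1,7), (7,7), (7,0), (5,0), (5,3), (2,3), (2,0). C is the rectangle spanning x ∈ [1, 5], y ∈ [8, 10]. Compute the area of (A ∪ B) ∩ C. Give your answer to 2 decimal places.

The region (A ∪ B) ∩ C is the polygon with vertices (3.5,8), (1.667,8), (2,9).
By the shoelace formula its area is 0.92.

0.92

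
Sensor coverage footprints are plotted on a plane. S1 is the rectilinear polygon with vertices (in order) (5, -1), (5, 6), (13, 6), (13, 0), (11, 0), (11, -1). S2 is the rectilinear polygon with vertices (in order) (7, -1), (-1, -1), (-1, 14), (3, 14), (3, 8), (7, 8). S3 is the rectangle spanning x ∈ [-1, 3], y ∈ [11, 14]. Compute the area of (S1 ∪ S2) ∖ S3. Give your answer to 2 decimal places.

|S1 ∪ S2| = 136.
|(S1 ∪ S2) ∩ S3| = 12.
|(S1 ∪ S2) ∖ S3| = 136 − 12 = 124.00.

124.00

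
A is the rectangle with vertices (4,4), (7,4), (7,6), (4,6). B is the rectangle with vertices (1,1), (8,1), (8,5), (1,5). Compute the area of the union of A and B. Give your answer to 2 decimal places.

31.00

By inclusion–exclusion:
Individual areas: |A| = 6, |B| = 28.
|A∩B|: x∈[4,7], y∈[4,5] → 3·1 = 3.
|A ∪ B| = 34 − 3 = 31.00.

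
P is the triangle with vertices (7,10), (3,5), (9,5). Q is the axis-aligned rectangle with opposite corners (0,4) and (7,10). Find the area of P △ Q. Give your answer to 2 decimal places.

37.00

|P| = 15, |Q| = 42, |P∩Q| = 10.
|P △ Q| = |P| + |Q| − 2·|P∩Q| = 15 + 42 − 20 = 37.00.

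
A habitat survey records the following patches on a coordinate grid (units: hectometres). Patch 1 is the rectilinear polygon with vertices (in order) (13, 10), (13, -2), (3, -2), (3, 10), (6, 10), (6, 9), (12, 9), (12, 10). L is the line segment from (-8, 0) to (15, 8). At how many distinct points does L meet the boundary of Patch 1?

The segment meets the boundary at (13,7.304), (3,3.826).

2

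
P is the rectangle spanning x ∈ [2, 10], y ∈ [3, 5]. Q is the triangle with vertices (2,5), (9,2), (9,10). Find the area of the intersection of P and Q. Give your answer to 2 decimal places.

9.33

The intersection is the polygon with vertices (9,5), (9,3), (6.667,3), (2,5).
By the shoelace formula its area is 9.33.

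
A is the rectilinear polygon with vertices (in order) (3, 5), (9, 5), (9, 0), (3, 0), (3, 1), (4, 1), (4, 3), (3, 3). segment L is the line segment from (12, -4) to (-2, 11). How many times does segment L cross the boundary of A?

The segment meets the boundary at (3.6,5), (8.267,0).

2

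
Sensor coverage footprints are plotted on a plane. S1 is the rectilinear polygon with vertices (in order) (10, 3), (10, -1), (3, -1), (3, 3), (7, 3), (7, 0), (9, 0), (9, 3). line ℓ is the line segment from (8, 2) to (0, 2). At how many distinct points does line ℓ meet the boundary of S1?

The segment meets the boundary at (3,2), (7,2).

2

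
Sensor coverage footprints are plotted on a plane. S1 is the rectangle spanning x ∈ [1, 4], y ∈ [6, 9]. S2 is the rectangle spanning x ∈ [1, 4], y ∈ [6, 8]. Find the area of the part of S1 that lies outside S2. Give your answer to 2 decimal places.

3.00

|S1∩S2|: x∈[1,4], y∈[6,8] → 3·2 = 6.
|S1| = 9.
|S1 ∖ S2| = |S1| − |S1∩S2| = 9 − 6 = 3.00.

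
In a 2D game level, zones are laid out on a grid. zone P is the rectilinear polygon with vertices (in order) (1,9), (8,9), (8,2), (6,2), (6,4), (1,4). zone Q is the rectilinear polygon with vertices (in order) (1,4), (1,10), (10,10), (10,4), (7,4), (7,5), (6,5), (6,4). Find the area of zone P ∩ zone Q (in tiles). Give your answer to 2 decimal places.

34.00

The intersection is the polygon with vertices (8,9), (8,4), (7,4), (7,5), (6,5), (6,4), (1,4), (1,9).
By the shoelace formula its area is 34.00.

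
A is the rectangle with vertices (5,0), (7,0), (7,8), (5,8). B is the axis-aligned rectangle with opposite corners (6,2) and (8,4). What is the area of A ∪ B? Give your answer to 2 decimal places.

18.00

By inclusion–exclusion:
Individual areas: |A| = 16, |B| = 4.
|A∩B|: x∈[6,7], y∈[2,4] → 1·2 = 2.
|A ∪ B| = 20 − 2 = 18.00.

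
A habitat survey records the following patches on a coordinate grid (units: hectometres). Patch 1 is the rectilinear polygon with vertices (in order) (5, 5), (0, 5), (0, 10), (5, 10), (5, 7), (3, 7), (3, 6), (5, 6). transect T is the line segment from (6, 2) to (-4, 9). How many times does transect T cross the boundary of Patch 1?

The segment meets the boundary at (0,6.2), (1.714,5).

2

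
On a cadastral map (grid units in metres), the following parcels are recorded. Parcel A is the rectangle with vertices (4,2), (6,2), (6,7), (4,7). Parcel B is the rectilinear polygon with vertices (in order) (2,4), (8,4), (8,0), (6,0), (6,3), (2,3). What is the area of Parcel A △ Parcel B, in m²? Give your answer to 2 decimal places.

18.00

|Parcel A| = 10, |Parcel B| = 12, |Parcel A∩Parcel B| = 2.
|Parcel A △ Parcel B| = |Parcel A| + |Parcel B| − 2·|Parcel A∩Parcel B| = 10 + 12 − 4 = 18.00.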